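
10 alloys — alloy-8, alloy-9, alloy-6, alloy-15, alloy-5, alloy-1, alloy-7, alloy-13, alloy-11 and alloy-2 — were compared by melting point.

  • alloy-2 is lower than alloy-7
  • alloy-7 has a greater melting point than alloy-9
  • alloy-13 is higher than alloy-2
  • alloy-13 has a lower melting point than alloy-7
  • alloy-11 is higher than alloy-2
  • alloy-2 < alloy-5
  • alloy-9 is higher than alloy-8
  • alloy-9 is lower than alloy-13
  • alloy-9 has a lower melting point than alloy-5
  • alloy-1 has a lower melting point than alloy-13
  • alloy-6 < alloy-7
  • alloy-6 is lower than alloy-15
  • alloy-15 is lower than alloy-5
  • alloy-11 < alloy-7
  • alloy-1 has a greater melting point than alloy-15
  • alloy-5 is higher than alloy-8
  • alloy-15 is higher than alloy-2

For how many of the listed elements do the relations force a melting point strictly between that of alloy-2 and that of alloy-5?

The relations place alloy-2 below alloy-5. An element lies strictly between them when it is forced above alloy-2 and also forced below alloy-5.
Above alloy-2: {alloy-15, alloy-1, alloy-11, alloy-13, alloy-7}. Below alloy-5: {alloy-6, alloy-15, alloy-8, alloy-9}.
Intersection: {alloy-15} — 1.

1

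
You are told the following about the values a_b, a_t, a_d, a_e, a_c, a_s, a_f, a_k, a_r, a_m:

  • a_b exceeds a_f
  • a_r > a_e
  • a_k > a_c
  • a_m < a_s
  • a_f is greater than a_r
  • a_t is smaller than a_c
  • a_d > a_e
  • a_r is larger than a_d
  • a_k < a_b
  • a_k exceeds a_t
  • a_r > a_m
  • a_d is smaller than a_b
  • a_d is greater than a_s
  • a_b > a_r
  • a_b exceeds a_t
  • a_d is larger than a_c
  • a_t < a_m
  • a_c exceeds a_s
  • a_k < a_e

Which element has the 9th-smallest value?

a_f

The consecutive relations fix a unique order: a_t < a_m < a_s < a_c < a_k < a_e < a_d < a_r < a_f < a_b.
The 9th smallest is a_f.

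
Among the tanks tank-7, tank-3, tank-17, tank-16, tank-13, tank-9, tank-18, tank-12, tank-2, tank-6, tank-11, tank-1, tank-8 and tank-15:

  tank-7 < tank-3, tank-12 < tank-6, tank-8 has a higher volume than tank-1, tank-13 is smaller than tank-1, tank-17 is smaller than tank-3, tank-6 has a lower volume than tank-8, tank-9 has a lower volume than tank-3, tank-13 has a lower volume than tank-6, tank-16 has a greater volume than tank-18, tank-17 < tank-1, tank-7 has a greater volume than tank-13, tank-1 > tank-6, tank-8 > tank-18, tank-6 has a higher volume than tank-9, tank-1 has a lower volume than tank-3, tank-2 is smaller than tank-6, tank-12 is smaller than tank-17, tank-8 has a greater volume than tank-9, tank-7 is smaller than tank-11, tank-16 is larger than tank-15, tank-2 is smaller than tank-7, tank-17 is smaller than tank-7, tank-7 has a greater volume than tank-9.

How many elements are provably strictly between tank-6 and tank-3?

1

Chaining upward from tank-6 reaches: tank-1, tank-8.
Chaining downward from tank-3 reaches: tank-2, tank-12, tank-13, tank-9, tank-17, tank-7, tank-1.
Strictly between tank-6 and tank-3 are those in both lists: tank-1 — 1 element.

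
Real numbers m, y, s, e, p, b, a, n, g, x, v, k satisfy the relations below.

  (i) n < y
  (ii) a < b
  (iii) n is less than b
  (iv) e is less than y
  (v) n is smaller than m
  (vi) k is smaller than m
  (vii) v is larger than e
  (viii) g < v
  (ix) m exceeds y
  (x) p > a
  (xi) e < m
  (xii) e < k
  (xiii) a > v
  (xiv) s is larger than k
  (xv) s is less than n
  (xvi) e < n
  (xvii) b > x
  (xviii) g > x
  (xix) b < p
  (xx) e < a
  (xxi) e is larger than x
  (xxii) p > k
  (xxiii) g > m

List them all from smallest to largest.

x < e < k < s < n < y < m < g < v < a < b < p

The consecutive links are each given: x < e; e < k; k < s; s < n; n < y; y < m; m < g; g < v; v < a; a < b; b < p.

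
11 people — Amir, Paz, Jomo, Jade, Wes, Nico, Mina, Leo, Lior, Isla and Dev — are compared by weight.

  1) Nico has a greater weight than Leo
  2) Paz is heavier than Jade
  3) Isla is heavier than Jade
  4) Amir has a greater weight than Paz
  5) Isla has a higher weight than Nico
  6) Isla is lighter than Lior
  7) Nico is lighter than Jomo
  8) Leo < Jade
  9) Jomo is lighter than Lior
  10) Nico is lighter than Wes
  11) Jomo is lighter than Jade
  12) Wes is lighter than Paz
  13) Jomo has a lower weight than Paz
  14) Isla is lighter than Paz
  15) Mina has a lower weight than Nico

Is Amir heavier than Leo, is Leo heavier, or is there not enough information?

Amir

Chaining the given relations: Leo < Nico < Jomo < Jade < Paz < Amir.
So Amir is heavier.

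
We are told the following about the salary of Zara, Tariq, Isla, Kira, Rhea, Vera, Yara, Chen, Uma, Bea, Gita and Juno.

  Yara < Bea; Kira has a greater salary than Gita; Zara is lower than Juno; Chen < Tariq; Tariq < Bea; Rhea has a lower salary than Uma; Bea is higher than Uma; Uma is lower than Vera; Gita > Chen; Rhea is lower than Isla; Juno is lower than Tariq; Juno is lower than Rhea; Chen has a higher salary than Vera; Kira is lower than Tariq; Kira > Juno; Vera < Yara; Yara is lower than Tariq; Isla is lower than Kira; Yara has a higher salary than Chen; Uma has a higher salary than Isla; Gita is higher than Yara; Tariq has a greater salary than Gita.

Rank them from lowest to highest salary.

Each adjacent pair is fixed by a given relation: Zara < Juno; Juno < Rhea; Rhea < Isla; Isla < Uma; Uma < Vera; Vera < Chen; Chen < Yara; Yara < Gita; Gita < Kira; Kira < Tariq; Tariq < Bea. Chaining them end to end gives the full order.

Zara < Juno < Rhea < Isla < Uma < Vera < Chen < Yara < Gita < Kira < Tariq < Bea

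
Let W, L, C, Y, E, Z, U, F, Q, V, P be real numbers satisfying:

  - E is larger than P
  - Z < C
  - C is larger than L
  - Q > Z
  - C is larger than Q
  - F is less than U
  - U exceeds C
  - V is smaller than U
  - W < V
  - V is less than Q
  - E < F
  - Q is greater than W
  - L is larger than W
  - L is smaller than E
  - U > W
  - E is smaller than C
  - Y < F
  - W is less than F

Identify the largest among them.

U

W is not greatest since W < V; V is not greatest since V < Q; L is not greatest since L < E; Z is not greatest since Z < C; P is not greatest since P < E; Q is not greatest since Q < C; Y is not greatest since Y < F; E is not greatest since E < F; C is not greatest since C < U; F is not greatest since F < U.
Only U has nothing above it, so U is the largest.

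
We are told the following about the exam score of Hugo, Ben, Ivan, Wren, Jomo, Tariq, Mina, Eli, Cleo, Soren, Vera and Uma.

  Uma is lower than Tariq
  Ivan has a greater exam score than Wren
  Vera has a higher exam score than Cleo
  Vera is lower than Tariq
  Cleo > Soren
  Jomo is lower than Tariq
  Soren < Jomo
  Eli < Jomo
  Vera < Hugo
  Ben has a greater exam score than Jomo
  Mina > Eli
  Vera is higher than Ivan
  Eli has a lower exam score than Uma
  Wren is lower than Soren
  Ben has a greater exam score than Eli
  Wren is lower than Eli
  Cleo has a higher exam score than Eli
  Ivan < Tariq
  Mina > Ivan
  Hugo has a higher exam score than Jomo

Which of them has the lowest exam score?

Wren

Chaining upward from Wren: directly above it, Eli, Soren, Ivan; then Cleo, Vera, Jomo, Mina, Uma, Tariq, Ben; then Hugo.
That covers every other element, and nothing is given below Wren, so Wren is the lowest exam score.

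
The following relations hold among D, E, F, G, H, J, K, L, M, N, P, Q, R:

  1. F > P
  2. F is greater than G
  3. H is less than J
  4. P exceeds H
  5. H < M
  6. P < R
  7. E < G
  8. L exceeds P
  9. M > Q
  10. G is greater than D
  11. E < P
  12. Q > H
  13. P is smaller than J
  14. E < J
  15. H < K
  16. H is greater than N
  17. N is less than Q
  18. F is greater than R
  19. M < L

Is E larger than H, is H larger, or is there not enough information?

undetermined

Following every chain through E: above E we get G, P, J, R, F, L.
H is not reached, and no chain runs the other way from H to E.
So the given relations leave the order of E and H undetermined.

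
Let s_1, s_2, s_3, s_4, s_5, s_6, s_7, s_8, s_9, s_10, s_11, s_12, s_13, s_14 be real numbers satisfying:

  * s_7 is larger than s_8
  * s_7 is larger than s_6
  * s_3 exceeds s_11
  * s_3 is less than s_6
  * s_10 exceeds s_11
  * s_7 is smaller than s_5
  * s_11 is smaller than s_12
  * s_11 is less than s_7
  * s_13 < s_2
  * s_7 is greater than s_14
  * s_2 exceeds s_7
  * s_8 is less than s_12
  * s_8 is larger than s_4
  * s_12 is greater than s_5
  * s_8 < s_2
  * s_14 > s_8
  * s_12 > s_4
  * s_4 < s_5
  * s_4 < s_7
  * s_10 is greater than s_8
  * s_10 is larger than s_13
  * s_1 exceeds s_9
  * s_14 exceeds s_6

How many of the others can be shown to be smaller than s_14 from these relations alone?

5

From s_14 the given relations immediately reach s_6, s_8.
From those, s_4, s_3 — 4 in total.
From those, s_11 — 5 in total.
No other element is forced below s_14 by the given relations, so the count is 5.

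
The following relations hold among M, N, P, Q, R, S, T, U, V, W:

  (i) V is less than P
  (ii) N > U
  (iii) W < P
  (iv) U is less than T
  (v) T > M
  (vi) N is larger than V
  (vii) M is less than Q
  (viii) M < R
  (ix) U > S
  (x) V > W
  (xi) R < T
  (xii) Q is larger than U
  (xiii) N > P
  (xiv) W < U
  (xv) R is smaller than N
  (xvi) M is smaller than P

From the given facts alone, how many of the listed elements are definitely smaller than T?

Directly below T: M, U, R.
One step further: W, S (5 so far).
No other element is forced below T by the given relations, so the count is 5.

5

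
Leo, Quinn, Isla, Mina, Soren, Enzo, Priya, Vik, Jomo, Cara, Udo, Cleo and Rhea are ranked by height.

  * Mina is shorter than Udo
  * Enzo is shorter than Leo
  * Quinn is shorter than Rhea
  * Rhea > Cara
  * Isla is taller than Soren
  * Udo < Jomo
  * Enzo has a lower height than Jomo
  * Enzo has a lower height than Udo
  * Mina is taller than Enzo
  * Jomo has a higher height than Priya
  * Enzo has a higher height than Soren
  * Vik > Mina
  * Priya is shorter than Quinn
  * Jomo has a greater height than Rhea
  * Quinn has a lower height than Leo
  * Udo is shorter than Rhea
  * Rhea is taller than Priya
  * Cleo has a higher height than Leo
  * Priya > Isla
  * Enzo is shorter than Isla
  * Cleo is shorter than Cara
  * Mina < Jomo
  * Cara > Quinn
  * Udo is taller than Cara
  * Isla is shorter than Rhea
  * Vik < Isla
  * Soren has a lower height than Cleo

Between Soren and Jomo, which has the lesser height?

The relevant relations are Soren < Enzo; Enzo < Mina; Mina < Vik; Vik < Isla; Isla < Priya; Priya < Quinn; Quinn < Leo; Leo < Cleo; Cleo < Cara; Cara < Udo; Udo < Rhea; Rhea < Jomo.
Together: Soren < Enzo < Mina < Vik < Isla < Priya < Quinn < Leo < Cleo < Cara < Udo < Rhea < Jomo.
So Soren < Jomo; Soren is the shorter of the two.

Soren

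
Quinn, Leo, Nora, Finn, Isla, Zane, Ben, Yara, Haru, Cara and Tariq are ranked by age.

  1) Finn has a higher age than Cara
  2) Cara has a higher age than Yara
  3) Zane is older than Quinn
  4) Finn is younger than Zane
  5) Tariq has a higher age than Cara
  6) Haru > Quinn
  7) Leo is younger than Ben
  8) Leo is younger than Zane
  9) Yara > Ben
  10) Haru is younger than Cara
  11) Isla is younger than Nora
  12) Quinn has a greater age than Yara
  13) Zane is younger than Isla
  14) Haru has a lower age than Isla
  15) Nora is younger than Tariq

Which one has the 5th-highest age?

Finn

Chaining the given pairs: Leo < Ben < Yara < Quinn < Haru < Cara < Finn < Zane < Isla < Nora < Tariq.
The 5th largest is Finn.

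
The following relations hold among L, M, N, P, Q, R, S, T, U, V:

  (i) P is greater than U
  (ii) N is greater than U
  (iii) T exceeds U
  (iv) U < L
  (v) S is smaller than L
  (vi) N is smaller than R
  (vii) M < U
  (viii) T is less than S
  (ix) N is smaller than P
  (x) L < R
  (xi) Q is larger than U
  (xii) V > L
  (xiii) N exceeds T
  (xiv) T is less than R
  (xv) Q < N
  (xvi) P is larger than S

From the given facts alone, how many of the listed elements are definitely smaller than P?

Directly below P: U, N, S.
One step further: M, Q, T (6 so far).
No other element is forced below P by the given relations, so the count is 6.

6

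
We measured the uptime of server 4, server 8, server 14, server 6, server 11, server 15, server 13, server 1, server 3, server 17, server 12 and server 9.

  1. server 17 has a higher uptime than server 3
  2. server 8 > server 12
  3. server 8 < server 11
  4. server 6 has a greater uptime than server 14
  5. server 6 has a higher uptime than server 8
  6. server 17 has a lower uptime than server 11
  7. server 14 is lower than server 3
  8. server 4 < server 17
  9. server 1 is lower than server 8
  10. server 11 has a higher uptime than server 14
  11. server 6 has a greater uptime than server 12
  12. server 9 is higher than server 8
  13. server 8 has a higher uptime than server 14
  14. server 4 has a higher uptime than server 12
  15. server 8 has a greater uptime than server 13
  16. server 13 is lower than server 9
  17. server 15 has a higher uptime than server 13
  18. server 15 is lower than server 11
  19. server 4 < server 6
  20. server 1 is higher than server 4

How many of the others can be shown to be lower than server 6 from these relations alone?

6

From server 6 the given relations immediately reach server 12, server 4, server 14, server 8.
From those, server 13, server 1 — 6 in total.
No other element is forced below server 6 by the given relations, so the count is 6.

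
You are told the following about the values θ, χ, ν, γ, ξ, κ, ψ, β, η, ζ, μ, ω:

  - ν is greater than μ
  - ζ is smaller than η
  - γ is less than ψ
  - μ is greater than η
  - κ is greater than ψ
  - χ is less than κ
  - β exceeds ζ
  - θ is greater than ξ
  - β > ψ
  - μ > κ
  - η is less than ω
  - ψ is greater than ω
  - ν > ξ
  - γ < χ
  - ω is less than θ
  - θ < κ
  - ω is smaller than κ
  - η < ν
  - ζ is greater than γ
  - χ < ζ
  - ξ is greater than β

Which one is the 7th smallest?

β

Piecing the relations together gives one ordering: γ < χ < ζ < η < ω < ψ < β < ξ < θ < κ < μ < ν.
The 7th smallest is β.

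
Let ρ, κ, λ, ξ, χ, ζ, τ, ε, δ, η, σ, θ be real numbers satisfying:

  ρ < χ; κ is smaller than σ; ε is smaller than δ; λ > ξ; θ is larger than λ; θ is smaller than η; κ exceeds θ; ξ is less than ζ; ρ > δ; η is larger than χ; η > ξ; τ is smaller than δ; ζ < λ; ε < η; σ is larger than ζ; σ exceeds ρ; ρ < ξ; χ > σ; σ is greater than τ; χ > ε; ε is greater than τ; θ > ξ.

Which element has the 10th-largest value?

Chaining the given pairs: τ < ε < δ < ρ < ξ < ζ < λ < θ < κ < σ < χ < η.
Counting 10 from the largest end gives δ.

δ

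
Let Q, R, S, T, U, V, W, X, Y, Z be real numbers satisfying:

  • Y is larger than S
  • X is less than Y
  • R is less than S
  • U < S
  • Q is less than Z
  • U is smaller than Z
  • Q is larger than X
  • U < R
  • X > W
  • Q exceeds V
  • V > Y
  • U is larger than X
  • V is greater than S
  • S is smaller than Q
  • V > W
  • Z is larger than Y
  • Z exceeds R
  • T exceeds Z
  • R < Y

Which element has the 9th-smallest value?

Z

Piecing the relations together gives one ordering: W < X < U < R < S < Y < V < Q < Z < T.
The 9th smallest is Z.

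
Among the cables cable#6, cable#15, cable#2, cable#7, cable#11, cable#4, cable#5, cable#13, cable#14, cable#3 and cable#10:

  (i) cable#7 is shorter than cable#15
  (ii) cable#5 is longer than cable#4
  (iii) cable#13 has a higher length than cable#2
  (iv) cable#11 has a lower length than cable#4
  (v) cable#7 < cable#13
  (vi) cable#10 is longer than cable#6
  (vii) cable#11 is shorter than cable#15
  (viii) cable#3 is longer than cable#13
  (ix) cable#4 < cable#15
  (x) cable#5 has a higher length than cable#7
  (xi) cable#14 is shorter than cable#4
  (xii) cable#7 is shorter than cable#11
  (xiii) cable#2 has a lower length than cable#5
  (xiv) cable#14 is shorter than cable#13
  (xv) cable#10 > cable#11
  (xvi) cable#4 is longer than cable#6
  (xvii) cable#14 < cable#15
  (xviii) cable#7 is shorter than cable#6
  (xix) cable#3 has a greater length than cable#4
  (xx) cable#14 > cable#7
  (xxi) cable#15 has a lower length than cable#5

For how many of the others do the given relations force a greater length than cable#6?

Directly above cable#6: cable#10, cable#4.
One step further: cable#15, cable#3, cable#5 (5 so far).
No other element is forced above cable#6 by the given relations, so the count is 5.

5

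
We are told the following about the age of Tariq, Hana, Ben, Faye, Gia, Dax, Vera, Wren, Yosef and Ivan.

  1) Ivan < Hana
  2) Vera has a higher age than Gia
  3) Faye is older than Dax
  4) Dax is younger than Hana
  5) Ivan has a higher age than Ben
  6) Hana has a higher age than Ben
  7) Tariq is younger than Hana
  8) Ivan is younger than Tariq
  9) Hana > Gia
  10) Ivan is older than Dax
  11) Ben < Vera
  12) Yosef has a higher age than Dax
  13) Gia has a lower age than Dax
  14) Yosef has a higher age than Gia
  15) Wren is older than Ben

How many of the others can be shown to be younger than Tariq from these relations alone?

4

Directly below Tariq: Ivan.
One step further: Ben, Dax (3 so far).
One step further: Gia (4 so far).
No other element is forced below Tariq by the given relations, so the count is 4.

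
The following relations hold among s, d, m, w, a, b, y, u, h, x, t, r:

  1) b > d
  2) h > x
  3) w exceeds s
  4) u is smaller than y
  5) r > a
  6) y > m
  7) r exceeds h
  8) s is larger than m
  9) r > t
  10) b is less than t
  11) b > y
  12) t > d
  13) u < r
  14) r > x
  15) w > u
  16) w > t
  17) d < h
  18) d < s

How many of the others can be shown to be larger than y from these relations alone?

4

Directly above y: b.
One step further: t (2 so far).
One step further: w, r (4 so far).
Nothing else is reachable above y; 4 in all.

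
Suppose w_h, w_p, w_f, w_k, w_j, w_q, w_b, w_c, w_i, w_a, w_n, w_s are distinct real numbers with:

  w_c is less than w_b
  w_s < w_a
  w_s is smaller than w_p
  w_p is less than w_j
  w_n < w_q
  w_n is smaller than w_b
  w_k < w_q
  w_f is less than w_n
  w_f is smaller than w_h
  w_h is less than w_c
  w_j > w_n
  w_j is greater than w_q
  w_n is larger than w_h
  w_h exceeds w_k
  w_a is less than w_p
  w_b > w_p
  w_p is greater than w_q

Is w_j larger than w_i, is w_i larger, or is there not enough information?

undetermined

Following every chain through w_i: nothing is chained to w_i.
w_j is not reached, and no chain runs the other way from w_j to w_i.
So the given relations leave the order of w_i and w_j undetermined.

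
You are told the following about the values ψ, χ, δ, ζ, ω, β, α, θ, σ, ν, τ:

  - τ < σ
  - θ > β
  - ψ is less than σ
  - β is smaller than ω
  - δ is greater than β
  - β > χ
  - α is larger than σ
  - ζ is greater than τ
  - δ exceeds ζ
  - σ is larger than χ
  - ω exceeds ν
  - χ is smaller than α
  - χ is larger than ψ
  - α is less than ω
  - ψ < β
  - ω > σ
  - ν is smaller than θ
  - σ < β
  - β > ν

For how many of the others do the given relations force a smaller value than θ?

From θ the given relations immediately reach ν, β.
From those, ψ, χ, σ — 5 in total.
From those, τ — 6 in total.
No other element is forced below θ by the given relations, so the count is 6.

6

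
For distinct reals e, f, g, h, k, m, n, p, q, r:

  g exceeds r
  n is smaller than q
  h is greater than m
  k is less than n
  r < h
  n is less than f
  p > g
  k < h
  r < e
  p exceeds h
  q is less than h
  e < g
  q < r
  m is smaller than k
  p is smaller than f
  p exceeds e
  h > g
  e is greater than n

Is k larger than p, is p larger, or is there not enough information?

p

Link the given pairs in sequence: k < n; n < q; q < r; r < e; e < g; g < h; h < p.
Together: k < n < q < r < e < g < h < p.
So p is larger.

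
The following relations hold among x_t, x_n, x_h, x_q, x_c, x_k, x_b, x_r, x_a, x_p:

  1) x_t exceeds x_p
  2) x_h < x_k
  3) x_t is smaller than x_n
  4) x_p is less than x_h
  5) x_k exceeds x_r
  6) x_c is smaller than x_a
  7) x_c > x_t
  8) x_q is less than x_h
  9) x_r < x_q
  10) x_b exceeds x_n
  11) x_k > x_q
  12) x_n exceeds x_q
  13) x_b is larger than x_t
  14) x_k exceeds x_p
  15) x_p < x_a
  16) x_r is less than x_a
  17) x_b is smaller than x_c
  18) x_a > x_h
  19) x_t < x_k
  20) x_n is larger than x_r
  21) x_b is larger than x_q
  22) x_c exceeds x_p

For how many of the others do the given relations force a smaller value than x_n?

4

Directly below x_n: x_r, x_q, x_t.
One step further: x_p (4 so far).
Nothing else is reachable below x_n; 4 in all.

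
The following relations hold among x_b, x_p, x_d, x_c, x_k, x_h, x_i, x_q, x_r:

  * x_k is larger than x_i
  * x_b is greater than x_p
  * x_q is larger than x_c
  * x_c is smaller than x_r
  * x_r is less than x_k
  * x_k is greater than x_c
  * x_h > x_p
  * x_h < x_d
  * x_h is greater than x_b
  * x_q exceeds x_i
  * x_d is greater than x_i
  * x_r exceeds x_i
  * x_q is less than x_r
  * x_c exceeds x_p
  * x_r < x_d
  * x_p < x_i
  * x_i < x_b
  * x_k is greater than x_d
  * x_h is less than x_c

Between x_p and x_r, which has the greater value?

The relevant relations are x_p < x_i; x_i < x_b; x_b < x_h; x_h < x_c; x_c < x_q; x_q < x_r.
Together: x_p < x_i < x_b < x_h < x_c < x_q < x_r.
So x_p < x_r; x_r is the larger of the two.

x_r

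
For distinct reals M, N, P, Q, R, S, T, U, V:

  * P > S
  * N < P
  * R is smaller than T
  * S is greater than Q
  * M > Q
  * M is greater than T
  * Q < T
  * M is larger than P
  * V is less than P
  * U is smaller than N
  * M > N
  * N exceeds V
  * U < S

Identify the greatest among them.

U is not greatest since U < N; Q is not greatest since Q < S; S is not greatest since S < P; R is not greatest since R < T; V is not greatest since V < N; T is not greatest since T < M; N is not greatest since N < M; P is not greatest since P < M.
Only M has nothing above it, so M is the greatest.

M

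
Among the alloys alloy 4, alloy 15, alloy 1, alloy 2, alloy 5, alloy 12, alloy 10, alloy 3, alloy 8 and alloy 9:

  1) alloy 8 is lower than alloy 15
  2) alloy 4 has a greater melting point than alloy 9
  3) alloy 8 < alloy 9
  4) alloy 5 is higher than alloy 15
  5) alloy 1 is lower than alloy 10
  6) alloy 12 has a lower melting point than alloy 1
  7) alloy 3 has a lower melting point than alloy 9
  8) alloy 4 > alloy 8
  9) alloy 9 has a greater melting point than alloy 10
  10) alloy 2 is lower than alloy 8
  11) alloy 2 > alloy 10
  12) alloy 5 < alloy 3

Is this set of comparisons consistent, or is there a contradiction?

Every relation is compatible with alloy 12 < alloy 1 < alloy 10 < alloy 2 < alloy 8 < alloy 15 < alloy 5 < alloy 3 < alloy 9 < alloy 4; the set is consistent.

consistent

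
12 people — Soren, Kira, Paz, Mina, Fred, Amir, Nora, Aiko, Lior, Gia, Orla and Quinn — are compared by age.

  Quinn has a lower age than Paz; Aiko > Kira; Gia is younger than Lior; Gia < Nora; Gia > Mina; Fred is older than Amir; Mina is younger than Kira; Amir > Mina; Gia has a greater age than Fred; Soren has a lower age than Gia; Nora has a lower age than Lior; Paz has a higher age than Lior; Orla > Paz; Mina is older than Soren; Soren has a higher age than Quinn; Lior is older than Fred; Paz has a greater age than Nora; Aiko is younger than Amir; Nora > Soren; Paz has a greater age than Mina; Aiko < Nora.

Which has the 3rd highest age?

Chaining the given pairs: Quinn < Soren < Mina < Kira < Aiko < Amir < Fred < Gia < Nora < Lior < Paz < Orla.
The 3rd largest is Lior.

Lior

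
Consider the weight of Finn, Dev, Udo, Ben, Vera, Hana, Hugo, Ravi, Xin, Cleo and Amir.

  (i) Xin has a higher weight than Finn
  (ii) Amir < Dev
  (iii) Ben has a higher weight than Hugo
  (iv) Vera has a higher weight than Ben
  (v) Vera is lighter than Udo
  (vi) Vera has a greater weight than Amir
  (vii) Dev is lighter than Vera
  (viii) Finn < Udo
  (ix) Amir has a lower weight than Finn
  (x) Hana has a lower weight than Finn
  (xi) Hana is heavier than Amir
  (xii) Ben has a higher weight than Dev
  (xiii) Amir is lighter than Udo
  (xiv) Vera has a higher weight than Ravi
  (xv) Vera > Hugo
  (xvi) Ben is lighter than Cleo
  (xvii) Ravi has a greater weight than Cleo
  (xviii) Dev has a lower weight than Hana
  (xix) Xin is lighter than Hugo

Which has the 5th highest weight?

The consecutive relations fix a unique order: Amir < Dev < Hana < Finn < Xin < Hugo < Ben < Cleo < Ravi < Vera < Udo.
The 5th largest is Ben.

Ben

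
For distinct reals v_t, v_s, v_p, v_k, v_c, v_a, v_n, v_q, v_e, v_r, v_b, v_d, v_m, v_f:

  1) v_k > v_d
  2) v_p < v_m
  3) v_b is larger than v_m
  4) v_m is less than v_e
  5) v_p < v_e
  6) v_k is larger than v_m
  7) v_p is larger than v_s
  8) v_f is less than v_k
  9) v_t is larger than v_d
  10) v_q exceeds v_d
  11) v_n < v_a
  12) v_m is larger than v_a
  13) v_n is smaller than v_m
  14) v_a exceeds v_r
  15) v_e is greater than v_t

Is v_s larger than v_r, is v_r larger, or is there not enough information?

Following every chain through v_s: above v_s we get v_p, v_m, v_k, v_e, v_b.
v_r is not reached, and no chain runs the other way from v_r to v_s.
So the given relations leave the order of v_s and v_r undetermined.

undetermined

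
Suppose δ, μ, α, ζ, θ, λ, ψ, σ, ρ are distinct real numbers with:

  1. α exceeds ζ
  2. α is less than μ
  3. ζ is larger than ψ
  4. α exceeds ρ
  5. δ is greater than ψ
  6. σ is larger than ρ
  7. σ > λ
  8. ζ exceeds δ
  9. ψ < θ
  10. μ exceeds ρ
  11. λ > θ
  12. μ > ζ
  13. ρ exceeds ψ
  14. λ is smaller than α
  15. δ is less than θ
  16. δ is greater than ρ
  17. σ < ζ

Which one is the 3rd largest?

ζ

Chaining the given pairs: ψ < ρ < δ < θ < λ < σ < ζ < α < μ.
The 3rd largest is ζ.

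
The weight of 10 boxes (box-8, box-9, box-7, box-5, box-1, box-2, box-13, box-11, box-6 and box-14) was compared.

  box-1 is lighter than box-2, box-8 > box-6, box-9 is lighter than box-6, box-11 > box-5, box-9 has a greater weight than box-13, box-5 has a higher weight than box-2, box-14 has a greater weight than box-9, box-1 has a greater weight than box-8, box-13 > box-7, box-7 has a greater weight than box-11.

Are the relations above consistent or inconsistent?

Chaining the given relations yields box-6 < box-8 < box-1 < box-2 < box-5 < box-11 < box-7 < box-13 < box-9, so box-6 < box-9. But one relation states box-9 < box-6. These cannot both hold.

inconsistent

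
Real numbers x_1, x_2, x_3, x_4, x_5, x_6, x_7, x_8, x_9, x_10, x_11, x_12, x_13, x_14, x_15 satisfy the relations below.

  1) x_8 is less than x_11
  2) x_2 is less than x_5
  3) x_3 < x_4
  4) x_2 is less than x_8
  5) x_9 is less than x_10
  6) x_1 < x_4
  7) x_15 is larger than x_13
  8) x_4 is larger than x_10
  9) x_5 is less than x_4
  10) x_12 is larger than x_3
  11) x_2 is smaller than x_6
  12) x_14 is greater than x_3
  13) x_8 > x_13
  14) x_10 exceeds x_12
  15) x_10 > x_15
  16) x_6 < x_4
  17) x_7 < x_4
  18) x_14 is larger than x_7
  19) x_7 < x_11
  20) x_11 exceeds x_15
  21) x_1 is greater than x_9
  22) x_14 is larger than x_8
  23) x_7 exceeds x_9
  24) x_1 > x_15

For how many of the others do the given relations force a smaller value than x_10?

5

From x_10 the given relations immediately reach x_9, x_15, x_12.
From those, x_3, x_13 — 5 in total.
No other element is forced below x_10 by the given relations, so the count is 5.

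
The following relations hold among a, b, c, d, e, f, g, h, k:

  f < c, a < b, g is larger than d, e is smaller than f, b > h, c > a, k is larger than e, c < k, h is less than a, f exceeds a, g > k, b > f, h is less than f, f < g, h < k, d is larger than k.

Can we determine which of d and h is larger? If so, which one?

The relevant relations are h < a; a < c; c < k; k < d.
Together: h < a < c < k < d.
So d is larger.

d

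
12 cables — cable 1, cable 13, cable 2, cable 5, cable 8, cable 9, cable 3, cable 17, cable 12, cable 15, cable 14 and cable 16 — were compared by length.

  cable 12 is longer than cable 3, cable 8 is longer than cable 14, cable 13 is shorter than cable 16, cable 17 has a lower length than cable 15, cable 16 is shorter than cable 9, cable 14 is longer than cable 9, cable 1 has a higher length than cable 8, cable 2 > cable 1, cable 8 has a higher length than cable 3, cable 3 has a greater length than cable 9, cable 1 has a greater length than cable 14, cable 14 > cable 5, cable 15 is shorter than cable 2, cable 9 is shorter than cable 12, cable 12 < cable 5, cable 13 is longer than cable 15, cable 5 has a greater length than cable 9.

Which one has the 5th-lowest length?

Piecing the relations together gives one ordering: cable 17 < cable 15 < cable 13 < cable 16 < cable 9 < cable 3 < cable 12 < cable 5 < cable 14 < cable 8 < cable 1 < cable 2.
The 5th smallest is cable 9.

cable 9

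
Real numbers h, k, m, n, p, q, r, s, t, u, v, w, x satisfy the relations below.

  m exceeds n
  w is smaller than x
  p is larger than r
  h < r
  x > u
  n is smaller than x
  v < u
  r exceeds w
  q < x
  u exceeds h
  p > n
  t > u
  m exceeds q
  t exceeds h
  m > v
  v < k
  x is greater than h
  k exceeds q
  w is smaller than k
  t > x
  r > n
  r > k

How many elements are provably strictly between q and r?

The relations place q below r. An element lies strictly between them when it is forced above q and also forced below r.
Above q: {k, m, p, x, t}. Below r: {v, h, w, n, k}.
Intersection: {k} — 1.

1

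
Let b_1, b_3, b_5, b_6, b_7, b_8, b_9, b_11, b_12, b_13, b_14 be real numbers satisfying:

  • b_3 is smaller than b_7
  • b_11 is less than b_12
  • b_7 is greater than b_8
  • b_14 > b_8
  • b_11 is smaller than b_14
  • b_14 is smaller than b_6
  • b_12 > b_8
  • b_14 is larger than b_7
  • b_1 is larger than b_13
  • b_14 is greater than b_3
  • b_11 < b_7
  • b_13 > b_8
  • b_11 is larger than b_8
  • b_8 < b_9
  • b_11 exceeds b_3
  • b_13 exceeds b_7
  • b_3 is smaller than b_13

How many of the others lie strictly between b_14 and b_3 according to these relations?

Chaining upward from b_3 reaches: b_11, b_7, b_12, b_13, b_6, b_1.
Chaining downward from b_14 reaches: b_8, b_11, b_7.
Strictly between b_3 and b_14 are those in both lists: b_11, b_7 — 2 elements.

2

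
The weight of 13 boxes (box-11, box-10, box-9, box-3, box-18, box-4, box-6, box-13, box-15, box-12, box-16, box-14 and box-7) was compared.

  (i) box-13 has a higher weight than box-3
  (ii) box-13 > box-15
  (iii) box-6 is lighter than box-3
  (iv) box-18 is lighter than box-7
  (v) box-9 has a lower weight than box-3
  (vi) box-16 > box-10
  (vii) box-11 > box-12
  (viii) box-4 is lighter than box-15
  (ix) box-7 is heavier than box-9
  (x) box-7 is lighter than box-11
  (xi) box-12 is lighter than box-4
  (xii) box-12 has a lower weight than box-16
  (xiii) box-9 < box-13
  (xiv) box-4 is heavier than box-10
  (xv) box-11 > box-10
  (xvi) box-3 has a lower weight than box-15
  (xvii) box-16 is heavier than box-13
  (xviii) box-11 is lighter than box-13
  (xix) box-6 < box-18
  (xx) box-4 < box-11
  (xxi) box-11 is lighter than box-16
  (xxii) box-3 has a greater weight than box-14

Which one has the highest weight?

Chaining downward from box-16: directly below it, box-10, box-12, box-11, box-13; then box-9, box-4, box-7, box-3, box-15; then box-6, box-18, box-14.
That covers every other element, and nothing is given above box-16, so box-16 is the highest weight.

box-16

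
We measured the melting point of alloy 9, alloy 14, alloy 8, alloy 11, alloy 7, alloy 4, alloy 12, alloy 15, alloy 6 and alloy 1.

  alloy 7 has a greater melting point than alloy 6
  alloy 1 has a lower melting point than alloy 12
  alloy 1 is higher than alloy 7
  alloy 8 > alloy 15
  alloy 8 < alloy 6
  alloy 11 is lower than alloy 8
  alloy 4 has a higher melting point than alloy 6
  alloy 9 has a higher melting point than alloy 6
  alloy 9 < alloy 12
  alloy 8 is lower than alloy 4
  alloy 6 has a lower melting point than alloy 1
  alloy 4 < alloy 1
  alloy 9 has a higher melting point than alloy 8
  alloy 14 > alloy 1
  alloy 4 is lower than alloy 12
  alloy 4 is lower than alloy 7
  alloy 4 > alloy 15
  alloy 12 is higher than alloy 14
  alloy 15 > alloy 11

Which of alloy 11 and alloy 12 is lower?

Link the given pairs in sequence: alloy 11 < alloy 15; alloy 15 < alloy 8; alloy 8 < alloy 6; alloy 6 < alloy 4; alloy 4 < alloy 7; alloy 7 < alloy 1; alloy 1 < alloy 14; alloy 14 < alloy 12.
Together: alloy 11 < alloy 15 < alloy 8 < alloy 6 < alloy 4 < alloy 7 < alloy 1 < alloy 14 < alloy 12.
So alloy 11 < alloy 12; alloy 11 is the lower of the two.

alloy 11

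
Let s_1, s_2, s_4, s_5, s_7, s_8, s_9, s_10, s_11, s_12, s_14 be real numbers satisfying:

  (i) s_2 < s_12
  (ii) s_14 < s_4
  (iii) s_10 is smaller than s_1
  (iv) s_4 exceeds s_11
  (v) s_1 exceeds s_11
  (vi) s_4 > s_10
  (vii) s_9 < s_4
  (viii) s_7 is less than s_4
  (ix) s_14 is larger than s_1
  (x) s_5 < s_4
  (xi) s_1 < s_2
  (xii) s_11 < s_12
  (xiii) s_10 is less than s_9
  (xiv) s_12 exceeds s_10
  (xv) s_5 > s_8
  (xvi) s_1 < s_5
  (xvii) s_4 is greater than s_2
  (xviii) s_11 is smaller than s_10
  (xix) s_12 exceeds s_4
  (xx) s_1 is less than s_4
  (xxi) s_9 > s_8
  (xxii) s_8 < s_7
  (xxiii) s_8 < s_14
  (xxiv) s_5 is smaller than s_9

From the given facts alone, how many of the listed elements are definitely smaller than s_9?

5

Directly below s_9: s_8, s_10, s_5.
One step further: s_11, s_1 (5 so far).
No other element is forced below s_9 by the given relations, so the count is 5.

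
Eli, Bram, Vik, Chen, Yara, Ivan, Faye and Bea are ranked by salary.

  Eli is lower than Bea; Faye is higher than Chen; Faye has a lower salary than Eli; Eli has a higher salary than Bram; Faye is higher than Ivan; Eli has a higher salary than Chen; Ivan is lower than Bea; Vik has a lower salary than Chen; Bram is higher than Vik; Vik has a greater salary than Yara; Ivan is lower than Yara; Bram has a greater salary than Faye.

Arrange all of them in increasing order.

Ivan < Yara < Vik < Chen < Faye < Bram < Eli < Bea

The consecutive links are each given: Ivan < Yara; Yara < Vik; Vik < Chen; Chen < Faye; Faye < Bram; Bram < Eli; Eli < Bea.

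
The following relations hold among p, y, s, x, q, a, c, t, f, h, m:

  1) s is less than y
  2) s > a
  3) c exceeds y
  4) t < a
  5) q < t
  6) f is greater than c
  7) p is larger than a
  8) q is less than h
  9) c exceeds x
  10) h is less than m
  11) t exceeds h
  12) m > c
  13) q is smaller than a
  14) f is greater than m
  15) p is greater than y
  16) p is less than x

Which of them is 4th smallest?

Chaining the given pairs: q < h < t < a < s < y < p < x < c < m < f.
The 4th smallest is a.

a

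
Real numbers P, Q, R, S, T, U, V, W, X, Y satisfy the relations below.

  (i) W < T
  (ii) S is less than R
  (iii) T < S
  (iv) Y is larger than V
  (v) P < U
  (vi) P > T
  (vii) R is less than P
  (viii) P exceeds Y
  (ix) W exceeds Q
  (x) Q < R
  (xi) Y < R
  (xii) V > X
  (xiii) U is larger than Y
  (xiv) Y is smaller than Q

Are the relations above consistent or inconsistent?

Every relation is compatible with X < V < Y < Q < W < T < S < R < P < U; the set is consistent.

consistent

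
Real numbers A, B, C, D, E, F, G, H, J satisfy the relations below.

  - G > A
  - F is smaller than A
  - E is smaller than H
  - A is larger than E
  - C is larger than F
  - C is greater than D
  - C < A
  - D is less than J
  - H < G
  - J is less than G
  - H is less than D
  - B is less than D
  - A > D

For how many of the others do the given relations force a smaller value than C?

From C the given relations immediately reach D, F.
From those, B, H — 4 in total.
From those, E — 5 in total.
Nothing else is reachable below C; 5 in all.

5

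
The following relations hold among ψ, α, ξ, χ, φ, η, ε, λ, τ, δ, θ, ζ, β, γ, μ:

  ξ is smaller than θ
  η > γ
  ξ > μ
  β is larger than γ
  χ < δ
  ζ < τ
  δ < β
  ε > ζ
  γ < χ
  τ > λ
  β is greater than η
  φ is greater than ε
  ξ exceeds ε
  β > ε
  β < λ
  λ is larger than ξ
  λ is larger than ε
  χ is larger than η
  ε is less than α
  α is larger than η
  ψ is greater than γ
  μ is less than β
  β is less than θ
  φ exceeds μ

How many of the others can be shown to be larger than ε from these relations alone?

From ε the given relations immediately reach α, ξ, β, λ, φ.
From those, τ, θ — 7 in total.
Nothing else is reachable above ε; 7 in all.

7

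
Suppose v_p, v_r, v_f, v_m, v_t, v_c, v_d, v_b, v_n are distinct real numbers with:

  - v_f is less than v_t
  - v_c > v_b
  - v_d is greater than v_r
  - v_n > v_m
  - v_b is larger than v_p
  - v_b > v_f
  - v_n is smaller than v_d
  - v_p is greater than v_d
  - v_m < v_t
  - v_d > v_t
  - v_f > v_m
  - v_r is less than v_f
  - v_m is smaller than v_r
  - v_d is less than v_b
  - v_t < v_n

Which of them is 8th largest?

v_r

Chaining the given pairs: v_m < v_r < v_f < v_t < v_n < v_d < v_p < v_b < v_c.
The 8th largest is v_r.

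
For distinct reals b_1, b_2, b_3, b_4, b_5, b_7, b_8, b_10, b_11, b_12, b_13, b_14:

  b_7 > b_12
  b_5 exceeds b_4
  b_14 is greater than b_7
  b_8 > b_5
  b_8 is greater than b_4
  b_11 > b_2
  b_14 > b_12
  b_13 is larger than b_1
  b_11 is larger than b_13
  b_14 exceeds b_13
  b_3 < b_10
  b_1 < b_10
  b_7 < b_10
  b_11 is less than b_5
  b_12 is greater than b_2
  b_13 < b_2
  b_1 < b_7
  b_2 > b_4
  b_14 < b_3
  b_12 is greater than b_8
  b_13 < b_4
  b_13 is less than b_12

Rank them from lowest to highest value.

b_1 < b_13 < b_4 < b_2 < b_11 < b_5 < b_8 < b_12 < b_7 < b_14 < b_3 < b_10

The consecutive links are each given: b_1 < b_13; b_13 < b_4; b_4 < b_2; b_2 < b_11; b_11 < b_5; b_5 < b_8; b_8 < b_12; b_12 < b_7; b_7 < b_14; b_14 < b_3; b_3 < b_10.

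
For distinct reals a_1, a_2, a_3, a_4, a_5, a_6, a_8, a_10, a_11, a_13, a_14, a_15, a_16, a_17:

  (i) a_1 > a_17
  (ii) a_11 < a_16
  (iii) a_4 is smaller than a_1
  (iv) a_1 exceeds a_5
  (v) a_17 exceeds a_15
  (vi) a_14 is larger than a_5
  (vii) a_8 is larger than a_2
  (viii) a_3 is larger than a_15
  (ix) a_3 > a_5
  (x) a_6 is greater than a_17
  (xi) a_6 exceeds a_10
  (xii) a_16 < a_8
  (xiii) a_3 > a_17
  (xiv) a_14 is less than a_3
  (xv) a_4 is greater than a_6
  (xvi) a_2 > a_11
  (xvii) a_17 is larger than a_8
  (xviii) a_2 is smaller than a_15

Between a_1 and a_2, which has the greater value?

Chaining the given relations: a_2 < a_8 < a_17 < a_6 < a_4 < a_1.
So a_2 < a_1; a_1 is the larger of the two.

a_1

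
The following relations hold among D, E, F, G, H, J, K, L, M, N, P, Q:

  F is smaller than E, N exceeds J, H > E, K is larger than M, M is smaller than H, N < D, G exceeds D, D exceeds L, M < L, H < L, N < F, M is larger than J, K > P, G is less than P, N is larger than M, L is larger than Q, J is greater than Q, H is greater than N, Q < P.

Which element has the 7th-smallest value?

The consecutive relations fix a unique order: Q < J < M < N < F < E < H < L < D < G < P < K.
Counting 7 from the smallest end gives H.

H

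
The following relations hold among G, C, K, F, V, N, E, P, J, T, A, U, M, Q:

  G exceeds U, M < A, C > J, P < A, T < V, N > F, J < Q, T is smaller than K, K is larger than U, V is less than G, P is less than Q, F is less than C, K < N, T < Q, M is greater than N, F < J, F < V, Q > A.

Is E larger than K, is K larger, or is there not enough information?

Following every chain through K: above K we get N, M, A, Q; below K we get T, U.
E is not reached, and no chain runs the other way from E to K.
So the given relations leave the order of K and E undetermined.

undetermined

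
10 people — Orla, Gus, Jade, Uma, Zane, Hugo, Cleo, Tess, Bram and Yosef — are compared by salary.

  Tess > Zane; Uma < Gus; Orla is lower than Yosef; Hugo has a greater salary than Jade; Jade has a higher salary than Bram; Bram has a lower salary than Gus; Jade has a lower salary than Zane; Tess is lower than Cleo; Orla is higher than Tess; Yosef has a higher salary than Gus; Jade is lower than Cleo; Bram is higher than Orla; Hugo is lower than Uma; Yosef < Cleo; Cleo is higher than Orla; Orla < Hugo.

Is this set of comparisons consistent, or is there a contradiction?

We have Jade < Zane stated directly, yet also Zane < Tess < Orla < Bram < Jade by chaining the others — so Zane < Jade. Contradiction.

inconsistent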